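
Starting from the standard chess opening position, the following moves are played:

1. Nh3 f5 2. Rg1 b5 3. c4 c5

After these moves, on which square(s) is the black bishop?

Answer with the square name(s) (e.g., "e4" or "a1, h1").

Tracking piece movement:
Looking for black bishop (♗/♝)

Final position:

  a b c d e f g h
  ─────────────────
8│♜ ♞ ♝ ♛ ♚ ♝ ♞ ♜│8
7│♟ · · ♟ ♟ · ♟ ♟│7
6│· · · · · · · ·│6
5│· ♟ ♟ · · ♟ · ·│5
4│· · ♙ · · · · ·│4
3│· · · · · · · ♘│3
2│♙ ♙ · ♙ ♙ ♙ ♙ ♙│2
1│♖ ♘ ♗ ♕ ♔ ♗ ♖ ·│1
  ─────────────────
  a b c d e f g h


c8, f8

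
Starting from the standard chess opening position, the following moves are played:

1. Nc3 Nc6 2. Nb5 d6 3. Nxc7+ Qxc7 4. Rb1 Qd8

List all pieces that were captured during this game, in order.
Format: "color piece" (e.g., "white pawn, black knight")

Tracking captures:
  Nxc7+: captured black pawn
  Qxc7: captured white knight

black pawn, white knight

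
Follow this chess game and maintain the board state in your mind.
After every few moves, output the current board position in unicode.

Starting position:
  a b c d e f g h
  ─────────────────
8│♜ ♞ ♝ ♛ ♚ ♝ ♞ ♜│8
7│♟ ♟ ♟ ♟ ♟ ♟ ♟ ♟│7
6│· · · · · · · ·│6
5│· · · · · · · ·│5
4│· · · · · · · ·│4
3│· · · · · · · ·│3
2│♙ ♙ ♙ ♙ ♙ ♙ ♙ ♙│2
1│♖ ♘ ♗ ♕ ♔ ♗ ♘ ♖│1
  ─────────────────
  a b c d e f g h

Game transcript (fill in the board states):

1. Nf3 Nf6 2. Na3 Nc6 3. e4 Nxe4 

  a b c d e f g h
  ─────────────────
8│♜ · ♝ ♛ ♚ ♝ · ♜│8
7│♟ ♟ ♟ ♟ ♟ ♟ ♟ ♟│7
6│· · ♞ · · · · ·│6
5│· · · · · · · ·│5
4│· · · · ♞ · · ·│4
3│♘ · · · · ♘ · ·│3
2│♙ ♙ ♙ ♙ · ♙ ♙ ♙│2
1│♖ · ♗ ♕ ♔ ♗ · ♖│1
  ─────────────────
  a b c d e f g h

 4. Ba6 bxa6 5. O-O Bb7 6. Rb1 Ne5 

  a b c d e f g h
  ─────────────────
8│♜ · · ♛ ♚ ♝ · ♜│8
7│♟ ♝ ♟ ♟ ♟ ♟ ♟ ♟│7
6│♟ · · · · · · ·│6
5│· · · · ♞ · · ·│5
4│· · · · ♞ · · ·│4
3│♘ · · · · ♘ · ·│3
2│♙ ♙ ♙ ♙ · ♙ ♙ ♙│2
1│· ♖ ♗ ♕ · ♖ ♔ ·│1
  ─────────────────
  a b c d e f g h

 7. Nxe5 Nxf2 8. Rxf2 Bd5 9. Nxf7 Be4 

  a b c d e f g h
  ─────────────────
8│♜ · · ♛ ♚ ♝ · ♜│8
7│♟ · ♟ ♟ ♟ ♘ ♟ ♟│7
6│♟ · · · · · · ·│6
5│· · · · · · · ·│5
4│· · · · ♝ · · ·│4
3│♘ · · · · · · ·│3
2│♙ ♙ ♙ ♙ · ♖ ♙ ♙│2
1│· ♖ ♗ ♕ · · ♔ ·│1
  ─────────────────
  a b c d e f g h

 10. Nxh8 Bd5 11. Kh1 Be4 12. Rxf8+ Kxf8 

  a b c d e f g h
  ─────────────────
8│♜ · · ♛ · ♚ · ♘│8
7│♟ · ♟ ♟ ♟ · ♟ ♟│7
6│♟ · · · · · · ·│6
5│· · · · · · · ·│5
4│· · · · ♝ · · ·│4
3│♘ · · · · · · ·│3
2│♙ ♙ ♙ ♙ · · ♙ ♙│2
1│· ♖ ♗ ♕ · · · ♔│1
  ─────────────────
  a b c d e f g h

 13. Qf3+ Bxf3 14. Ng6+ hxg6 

  a b c d e f g h
  ─────────────────
8│♜ · · ♛ · ♚ · ·│8
7│♟ · ♟ ♟ ♟ · ♟ ·│7
6│♟ · · · · · ♟ ·│6
5│· · · · · · · ·│5
4│· · · · · · · ·│4
3│♘ · · · · ♝ · ·│3
2│♙ ♙ ♙ ♙ · · ♙ ♙│2
1│· ♖ ♗ · · · · ♔│1
  ─────────────────
  a b c d e f g h


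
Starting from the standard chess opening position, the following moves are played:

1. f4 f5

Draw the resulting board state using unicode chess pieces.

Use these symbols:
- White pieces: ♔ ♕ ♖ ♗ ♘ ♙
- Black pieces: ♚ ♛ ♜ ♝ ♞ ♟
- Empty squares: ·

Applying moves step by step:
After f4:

♜ ♞ ♝ ♛ ♚ ♝ ♞ ♜
♟ ♟ ♟ ♟ ♟ ♟ ♟ ♟
· · · · · · · ·
· · · · · · · ·
· · · · · ♙ · ·
· · · · · · · ·
♙ ♙ ♙ ♙ ♙ · ♙ ♙
♖ ♘ ♗ ♕ ♔ ♗ ♘ ♖


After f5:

♜ ♞ ♝ ♛ ♚ ♝ ♞ ♜
♟ ♟ ♟ ♟ ♟ · ♟ ♟
· · · · · · · ·
· · · · · ♟ · ·
· · · · · ♙ · ·
· · · · · · · ·
♙ ♙ ♙ ♙ ♙ · ♙ ♙
♖ ♘ ♗ ♕ ♔ ♗ ♘ ♖



  a b c d e f g h
  ─────────────────
8│♜ ♞ ♝ ♛ ♚ ♝ ♞ ♜│8
7│♟ ♟ ♟ ♟ ♟ · ♟ ♟│7
6│· · · · · · · ·│6
5│· · · · · ♟ · ·│5
4│· · · · · ♙ · ·│4
3│· · · · · · · ·│3
2│♙ ♙ ♙ ♙ ♙ · ♙ ♙│2
1│♖ ♘ ♗ ♕ ♔ ♗ ♘ ♖│1
  ─────────────────
  a b c d e f g h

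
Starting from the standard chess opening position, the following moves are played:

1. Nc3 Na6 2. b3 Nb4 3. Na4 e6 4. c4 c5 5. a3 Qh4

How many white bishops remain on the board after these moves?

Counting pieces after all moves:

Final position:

  a b c d e f g h
  ─────────────────
8│♜ · ♝ · ♚ ♝ ♞ ♜│8
7│♟ ♟ · ♟ · ♟ ♟ ♟│7
6│· · · · ♟ · · ·│6
5│· · ♟ · · · · ·│5
4│♘ ♞ ♙ · · · · ♛│4
3│♙ ♙ · · · · · ·│3
2│· · · ♙ ♙ ♙ ♙ ♙│2
1│♖ · ♗ ♕ ♔ ♗ ♘ ♖│1
  ─────────────────
  a b c d e f g h


2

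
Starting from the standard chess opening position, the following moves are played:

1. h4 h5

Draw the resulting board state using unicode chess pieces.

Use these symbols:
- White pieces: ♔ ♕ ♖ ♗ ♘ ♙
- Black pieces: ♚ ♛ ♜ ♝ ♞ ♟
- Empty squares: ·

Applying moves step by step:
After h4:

♜ ♞ ♝ ♛ ♚ ♝ ♞ ♜
♟ ♟ ♟ ♟ ♟ ♟ ♟ ♟
· · · · · · · ·
· · · · · · · ·
· · · · · · · ♙
· · · · · · · ·
♙ ♙ ♙ ♙ ♙ ♙ ♙ ·
♖ ♘ ♗ ♕ ♔ ♗ ♘ ♖


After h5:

♜ ♞ ♝ ♛ ♚ ♝ ♞ ♜
♟ ♟ ♟ ♟ ♟ ♟ ♟ ·
· · · · · · · ·
· · · · · · · ♟
· · · · · · · ♙
· · · · · · · ·
♙ ♙ ♙ ♙ ♙ ♙ ♙ ·
♖ ♘ ♗ ♕ ♔ ♗ ♘ ♖



  a b c d e f g h
  ─────────────────
8│♜ ♞ ♝ ♛ ♚ ♝ ♞ ♜│8
7│♟ ♟ ♟ ♟ ♟ ♟ ♟ ·│7
6│· · · · · · · ·│6
5│· · · · · · · ♟│5
4│· · · · · · · ♙│4
3│· · · · · · · ·│3
2│♙ ♙ ♙ ♙ ♙ ♙ ♙ ·│2
1│♖ ♘ ♗ ♕ ♔ ♗ ♘ ♖│1
  ─────────────────
  a b c d e f g h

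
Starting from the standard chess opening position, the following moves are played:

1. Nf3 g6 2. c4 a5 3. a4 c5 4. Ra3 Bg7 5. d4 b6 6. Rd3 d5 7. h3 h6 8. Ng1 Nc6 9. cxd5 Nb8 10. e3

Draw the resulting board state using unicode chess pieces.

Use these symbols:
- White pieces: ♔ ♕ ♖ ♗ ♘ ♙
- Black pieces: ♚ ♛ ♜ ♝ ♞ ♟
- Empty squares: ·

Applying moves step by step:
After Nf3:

♜ ♞ ♝ ♛ ♚ ♝ ♞ ♜
♟ ♟ ♟ ♟ ♟ ♟ ♟ ♟
· · · · · · · ·
· · · · · · · ·
· · · · · · · ·
· · · · · ♘ · ·
♙ ♙ ♙ ♙ ♙ ♙ ♙ ♙
♖ ♘ ♗ ♕ ♔ ♗ · ♖


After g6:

♜ ♞ ♝ ♛ ♚ ♝ ♞ ♜
♟ ♟ ♟ ♟ ♟ ♟ · ♟
· · · · · · ♟ ·
· · · · · · · ·
· · · · · · · ·
· · · · · ♘ · ·
♙ ♙ ♙ ♙ ♙ ♙ ♙ ♙
♖ ♘ ♗ ♕ ♔ ♗ · ♖


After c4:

♜ ♞ ♝ ♛ ♚ ♝ ♞ ♜
♟ ♟ ♟ ♟ ♟ ♟ · ♟
· · · · · · ♟ ·
· · · · · · · ·
· · ♙ · · · · ·
· · · · · ♘ · ·
♙ ♙ · ♙ ♙ ♙ ♙ ♙
♖ ♘ ♗ ♕ ♔ ♗ · ♖


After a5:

♜ ♞ ♝ ♛ ♚ ♝ ♞ ♜
· ♟ ♟ ♟ ♟ ♟ · ♟
· · · · · · ♟ ·
♟ · · · · · · ·
· · ♙ · · · · ·
· · · · · ♘ · ·
♙ ♙ · ♙ ♙ ♙ ♙ ♙
♖ ♘ ♗ ♕ ♔ ♗ · ♖


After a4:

♜ ♞ ♝ ♛ ♚ ♝ ♞ ♜
· ♟ ♟ ♟ ♟ ♟ · ♟
· · · · · · ♟ ·
♟ · · · · · · ·
♙ · ♙ · · · · ·
· · · · · ♘ · ·
· ♙ · ♙ ♙ ♙ ♙ ♙
♖ ♘ ♗ ♕ ♔ ♗ · ♖


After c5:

♜ ♞ ♝ ♛ ♚ ♝ ♞ ♜
· ♟ · ♟ ♟ ♟ · ♟
· · · · · · ♟ ·
♟ · ♟ · · · · ·
♙ · ♙ · · · · ·
· · · · · ♘ · ·
· ♙ · ♙ ♙ ♙ ♙ ♙
♖ ♘ ♗ ♕ ♔ ♗ · ♖


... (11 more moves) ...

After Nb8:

♜ ♞ ♝ ♛ ♚ · ♞ ♜
· · · · ♟ ♟ ♝ ·
· ♟ · · · · ♟ ♟
♟ · ♟ ♙ · · · ·
♙ · · ♙ · · · ·
· · · ♖ · · · ♙
· ♙ · · ♙ ♙ ♙ ·
· ♘ ♗ ♕ ♔ ♗ ♘ ♖


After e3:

♜ ♞ ♝ ♛ ♚ · ♞ ♜
· · · · ♟ ♟ ♝ ·
· ♟ · · · · ♟ ♟
♟ · ♟ ♙ · · · ·
♙ · · ♙ · · · ·
· · · ♖ ♙ · · ♙
· ♙ · · · ♙ ♙ ·
· ♘ ♗ ♕ ♔ ♗ ♘ ♖



  a b c d e f g h
  ─────────────────
8│♜ ♞ ♝ ♛ ♚ · ♞ ♜│8
7│· · · · ♟ ♟ ♝ ·│7
6│· ♟ · · · · ♟ ♟│6
5│♟ · ♟ ♙ · · · ·│5
4│♙ · · ♙ · · · ·│4
3│· · · ♖ ♙ · · ♙│3
2│· ♙ · · · ♙ ♙ ·│2
1│· ♘ ♗ ♕ ♔ ♗ ♘ ♖│1
  ─────────────────
  a b c d e f g h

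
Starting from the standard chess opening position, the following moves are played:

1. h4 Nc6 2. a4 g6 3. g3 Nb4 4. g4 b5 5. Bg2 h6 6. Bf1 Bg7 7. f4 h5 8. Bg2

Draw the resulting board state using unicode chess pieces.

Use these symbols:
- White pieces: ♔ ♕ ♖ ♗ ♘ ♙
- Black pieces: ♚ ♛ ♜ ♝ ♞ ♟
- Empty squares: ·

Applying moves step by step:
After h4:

♜ ♞ ♝ ♛ ♚ ♝ ♞ ♜
♟ ♟ ♟ ♟ ♟ ♟ ♟ ♟
· · · · · · · ·
· · · · · · · ·
· · · · · · · ♙
· · · · · · · ·
♙ ♙ ♙ ♙ ♙ ♙ ♙ ·
♖ ♘ ♗ ♕ ♔ ♗ ♘ ♖


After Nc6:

♜ · ♝ ♛ ♚ ♝ ♞ ♜
♟ ♟ ♟ ♟ ♟ ♟ ♟ ♟
· · ♞ · · · · ·
· · · · · · · ·
· · · · · · · ♙
· · · · · · · ·
♙ ♙ ♙ ♙ ♙ ♙ ♙ ·
♖ ♘ ♗ ♕ ♔ ♗ ♘ ♖


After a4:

♜ · ♝ ♛ ♚ ♝ ♞ ♜
♟ ♟ ♟ ♟ ♟ ♟ ♟ ♟
· · ♞ · · · · ·
· · · · · · · ·
♙ · · · · · · ♙
· · · · · · · ·
· ♙ ♙ ♙ ♙ ♙ ♙ ·
♖ ♘ ♗ ♕ ♔ ♗ ♘ ♖


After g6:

♜ · ♝ ♛ ♚ ♝ ♞ ♜
♟ ♟ ♟ ♟ ♟ ♟ · ♟
· · ♞ · · · ♟ ·
· · · · · · · ·
♙ · · · · · · ♙
· · · · · · · ·
· ♙ ♙ ♙ ♙ ♙ ♙ ·
♖ ♘ ♗ ♕ ♔ ♗ ♘ ♖


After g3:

♜ · ♝ ♛ ♚ ♝ ♞ ♜
♟ ♟ ♟ ♟ ♟ ♟ · ♟
· · ♞ · · · ♟ ·
· · · · · · · ·
♙ · · · · · · ♙
· · · · · · ♙ ·
· ♙ ♙ ♙ ♙ ♙ · ·
♖ ♘ ♗ ♕ ♔ ♗ ♘ ♖


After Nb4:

♜ · ♝ ♛ ♚ ♝ ♞ ♜
♟ ♟ ♟ ♟ ♟ ♟ · ♟
· · · · · · ♟ ·
· · · · · · · ·
♙ ♞ · · · · · ♙
· · · · · · ♙ ·
· ♙ ♙ ♙ ♙ ♙ · ·
♖ ♘ ♗ ♕ ♔ ♗ ♘ ♖


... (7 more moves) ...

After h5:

♜ · ♝ ♛ ♚ · ♞ ♜
♟ · ♟ ♟ ♟ ♟ ♝ ·
· · · · · · ♟ ·
· ♟ · · · · · ♟
♙ ♞ · · · ♙ ♙ ♙
· · · · · · · ·
· ♙ ♙ ♙ ♙ · · ·
♖ ♘ ♗ ♕ ♔ ♗ ♘ ♖


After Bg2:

♜ · ♝ ♛ ♚ · ♞ ♜
♟ · ♟ ♟ ♟ ♟ ♝ ·
· · · · · · ♟ ·
· ♟ · · · · · ♟
♙ ♞ · · · ♙ ♙ ♙
· · · · · · · ·
· ♙ ♙ ♙ ♙ · ♗ ·
♖ ♘ ♗ ♕ ♔ · ♘ ♖



  a b c d e f g h
  ─────────────────
8│♜ · ♝ ♛ ♚ · ♞ ♜│8
7│♟ · ♟ ♟ ♟ ♟ ♝ ·│7
6│· · · · · · ♟ ·│6
5│· ♟ · · · · · ♟│5
4│♙ ♞ · · · ♙ ♙ ♙│4
3│· · · · · · · ·│3
2│· ♙ ♙ ♙ ♙ · ♗ ·│2
1│♖ ♘ ♗ ♕ ♔ · ♘ ♖│1
  ─────────────────
  a b c d e f g h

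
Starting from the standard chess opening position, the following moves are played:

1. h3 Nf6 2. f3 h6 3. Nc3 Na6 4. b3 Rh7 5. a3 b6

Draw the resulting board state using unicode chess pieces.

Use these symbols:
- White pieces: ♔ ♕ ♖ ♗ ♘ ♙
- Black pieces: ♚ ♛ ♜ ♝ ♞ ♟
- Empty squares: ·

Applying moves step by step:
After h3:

♜ ♞ ♝ ♛ ♚ ♝ ♞ ♜
♟ ♟ ♟ ♟ ♟ ♟ ♟ ♟
· · · · · · · ·
· · · · · · · ·
· · · · · · · ·
· · · · · · · ♙
♙ ♙ ♙ ♙ ♙ ♙ ♙ ·
♖ ♘ ♗ ♕ ♔ ♗ ♘ ♖


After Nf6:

♜ ♞ ♝ ♛ ♚ ♝ · ♜
♟ ♟ ♟ ♟ ♟ ♟ ♟ ♟
· · · · · ♞ · ·
· · · · · · · ·
· · · · · · · ·
· · · · · · · ♙
♙ ♙ ♙ ♙ ♙ ♙ ♙ ·
♖ ♘ ♗ ♕ ♔ ♗ ♘ ♖


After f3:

♜ ♞ ♝ ♛ ♚ ♝ · ♜
♟ ♟ ♟ ♟ ♟ ♟ ♟ ♟
· · · · · ♞ · ·
· · · · · · · ·
· · · · · · · ·
· · · · · ♙ · ♙
♙ ♙ ♙ ♙ ♙ · ♙ ·
♖ ♘ ♗ ♕ ♔ ♗ ♘ ♖


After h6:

♜ ♞ ♝ ♛ ♚ ♝ · ♜
♟ ♟ ♟ ♟ ♟ ♟ ♟ ·
· · · · · ♞ · ♟
· · · · · · · ·
· · · · · · · ·
· · · · · ♙ · ♙
♙ ♙ ♙ ♙ ♙ · ♙ ·
♖ ♘ ♗ ♕ ♔ ♗ ♘ ♖


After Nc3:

♜ ♞ ♝ ♛ ♚ ♝ · ♜
♟ ♟ ♟ ♟ ♟ ♟ ♟ ·
· · · · · ♞ · ♟
· · · · · · · ·
· · · · · · · ·
· · ♘ · · ♙ · ♙
♙ ♙ ♙ ♙ ♙ · ♙ ·
♖ · ♗ ♕ ♔ ♗ ♘ ♖


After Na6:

♜ · ♝ ♛ ♚ ♝ · ♜
♟ ♟ ♟ ♟ ♟ ♟ ♟ ·
♞ · · · · ♞ · ♟
· · · · · · · ·
· · · · · · · ·
· · ♘ · · ♙ · ♙
♙ ♙ ♙ ♙ ♙ · ♙ ·
♖ · ♗ ♕ ♔ ♗ ♘ ♖


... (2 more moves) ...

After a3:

♜ · ♝ ♛ ♚ ♝ · ·
♟ ♟ ♟ ♟ ♟ ♟ ♟ ♜
♞ · · · · ♞ · ♟
· · · · · · · ·
· · · · · · · ·
♙ ♙ ♘ · · ♙ · ♙
· · ♙ ♙ ♙ · ♙ ·
♖ · ♗ ♕ ♔ ♗ ♘ ♖


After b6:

♜ · ♝ ♛ ♚ ♝ · ·
♟ · ♟ ♟ ♟ ♟ ♟ ♜
♞ ♟ · · · ♞ · ♟
· · · · · · · ·
· · · · · · · ·
♙ ♙ ♘ · · ♙ · ♙
· · ♙ ♙ ♙ · ♙ ·
♖ · ♗ ♕ ♔ ♗ ♘ ♖



  a b c d e f g h
  ─────────────────
8│♜ · ♝ ♛ ♚ ♝ · ·│8
7│♟ · ♟ ♟ ♟ ♟ ♟ ♜│7
6│♞ ♟ · · · ♞ · ♟│6
5│· · · · · · · ·│5
4│· · · · · · · ·│4
3│♙ ♙ ♘ · · ♙ · ♙│3
2│· · ♙ ♙ ♙ · ♙ ·│2
1│♖ · ♗ ♕ ♔ ♗ ♘ ♖│1
  ─────────────────
  a b c d e f g h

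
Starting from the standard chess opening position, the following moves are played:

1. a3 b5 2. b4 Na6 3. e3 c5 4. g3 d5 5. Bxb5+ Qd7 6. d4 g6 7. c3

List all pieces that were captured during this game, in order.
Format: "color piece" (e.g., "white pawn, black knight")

Tracking captures:
  Bxb5+: captured black pawn

black pawn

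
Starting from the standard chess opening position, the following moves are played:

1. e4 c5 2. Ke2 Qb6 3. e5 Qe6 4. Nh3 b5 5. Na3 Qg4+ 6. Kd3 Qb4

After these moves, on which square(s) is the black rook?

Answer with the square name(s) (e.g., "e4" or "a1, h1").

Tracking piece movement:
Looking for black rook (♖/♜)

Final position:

  a b c d e f g h
  ─────────────────
8│♜ ♞ ♝ · ♚ ♝ ♞ ♜│8
7│♟ · · ♟ ♟ ♟ ♟ ♟│7
6│· · · · · · · ·│6
5│· ♟ ♟ · ♙ · · ·│5
4│· ♛ · · · · · ·│4
3│♘ · · ♔ · · · ♘│3
2│♙ ♙ ♙ ♙ · ♙ ♙ ♙│2
1│♖ · ♗ ♕ · ♗ · ♖│1
  ─────────────────
  a b c d e f g h


a8, h8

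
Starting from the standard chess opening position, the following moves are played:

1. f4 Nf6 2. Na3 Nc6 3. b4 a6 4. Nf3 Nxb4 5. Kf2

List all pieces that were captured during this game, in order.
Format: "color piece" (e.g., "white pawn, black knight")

Tracking captures:
  Nxb4: captured white pawn

white pawn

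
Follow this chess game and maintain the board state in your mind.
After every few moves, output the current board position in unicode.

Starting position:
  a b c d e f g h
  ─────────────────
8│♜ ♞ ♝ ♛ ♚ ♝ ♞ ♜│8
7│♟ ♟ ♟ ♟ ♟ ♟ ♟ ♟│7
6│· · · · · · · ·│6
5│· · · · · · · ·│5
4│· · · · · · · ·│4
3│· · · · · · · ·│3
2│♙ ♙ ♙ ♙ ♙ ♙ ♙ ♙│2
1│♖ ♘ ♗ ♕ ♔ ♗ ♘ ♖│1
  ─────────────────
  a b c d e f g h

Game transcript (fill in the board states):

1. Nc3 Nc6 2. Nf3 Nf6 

  a b c d e f g h
  ─────────────────
8│♜ · ♝ ♛ ♚ ♝ · ♜│8
7│♟ ♟ ♟ ♟ ♟ ♟ ♟ ♟│7
6│· · ♞ · · ♞ · ·│6
5│· · · · · · · ·│5
4│· · · · · · · ·│4
3│· · ♘ · · ♘ · ·│3
2│♙ ♙ ♙ ♙ ♙ ♙ ♙ ♙│2
1│♖ · ♗ ♕ ♔ ♗ · ♖│1
  ─────────────────
  a b c d e f g h

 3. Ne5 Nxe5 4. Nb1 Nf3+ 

  a b c d e f g h
  ─────────────────
8│♜ · ♝ ♛ ♚ ♝ · ♜│8
7│♟ ♟ ♟ ♟ ♟ ♟ ♟ ♟│7
6│· · · · · ♞ · ·│6
5│· · · · · · · ·│5
4│· · · · · · · ·│4
3│· · · · · ♞ · ·│3
2│♙ ♙ ♙ ♙ ♙ ♙ ♙ ♙│2
1│♖ ♘ ♗ ♕ ♔ ♗ · ♖│1
  ─────────────────
  a b c d e f g h

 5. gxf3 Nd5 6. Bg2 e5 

  a b c d e f g h
  ─────────────────
8│♜ · ♝ ♛ ♚ ♝ · ♜│8
7│♟ ♟ ♟ ♟ · ♟ ♟ ♟│7
6│· · · · · · · ·│6
5│· · · ♞ ♟ · · ·│5
4│· · · · · · · ·│4
3│· · · · · ♙ · ·│3
2│♙ ♙ ♙ ♙ ♙ ♙ ♗ ♙│2
1│♖ ♘ ♗ ♕ ♔ · · ♖│1
  ─────────────────
  a b c d e f g h

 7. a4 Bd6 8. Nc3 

  a b c d e f g h
  ─────────────────
8│♜ · ♝ ♛ ♚ · · ♜│8
7│♟ ♟ ♟ ♟ · ♟ ♟ ♟│7
6│· · · ♝ · · · ·│6
5│· · · ♞ ♟ · · ·│5
4│♙ · · · · · · ·│4
3│· · ♘ · · ♙ · ·│3
2│· ♙ ♙ ♙ ♙ ♙ ♗ ♙│2
1│♖ · ♗ ♕ ♔ · · ♖│1
  ─────────────────
  a b c d e f g h


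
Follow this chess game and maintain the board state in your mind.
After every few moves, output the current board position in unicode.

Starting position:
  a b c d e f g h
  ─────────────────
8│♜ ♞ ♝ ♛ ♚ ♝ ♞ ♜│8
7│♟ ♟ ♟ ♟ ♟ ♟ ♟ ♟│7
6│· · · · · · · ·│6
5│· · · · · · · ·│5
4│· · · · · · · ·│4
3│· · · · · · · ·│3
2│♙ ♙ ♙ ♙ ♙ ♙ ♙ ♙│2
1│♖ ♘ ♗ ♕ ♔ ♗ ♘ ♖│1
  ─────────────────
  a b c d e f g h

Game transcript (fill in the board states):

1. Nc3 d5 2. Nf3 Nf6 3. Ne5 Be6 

  a b c d e f g h
  ─────────────────
8│♜ ♞ · ♛ ♚ ♝ · ♜│8
7│♟ ♟ ♟ · ♟ ♟ ♟ ♟│7
6│· · · · ♝ ♞ · ·│6
5│· · · ♟ ♘ · · ·│5
4│· · · · · · · ·│4
3│· · ♘ · · · · ·│3
2│♙ ♙ ♙ ♙ ♙ ♙ ♙ ♙│2
1│♖ · ♗ ♕ ♔ ♗ · ♖│1
  ─────────────────
  a b c d e f g h

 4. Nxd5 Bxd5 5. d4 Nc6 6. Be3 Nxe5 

  a b c d e f g h
  ─────────────────
8│♜ · · ♛ ♚ ♝ · ♜│8
7│♟ ♟ ♟ · ♟ ♟ ♟ ♟│7
6│· · · · · ♞ · ·│6
5│· · · ♝ ♞ · · ·│5
4│· · · ♙ · · · ·│4
3│· · · · ♗ · · ·│3
2│♙ ♙ ♙ · ♙ ♙ ♙ ♙│2
1│♖ · · ♕ ♔ ♗ · ♖│1
  ─────────────────
  a b c d e f g h

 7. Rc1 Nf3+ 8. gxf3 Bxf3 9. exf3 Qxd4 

  a b c d e f g h
  ─────────────────
8│♜ · · · ♚ ♝ · ♜│8
7│♟ ♟ ♟ · ♟ ♟ ♟ ♟│7
6│· · · · · ♞ · ·│6
5│· · · · · · · ·│5
4│· · · ♛ · · · ·│4
3│· · · · ♗ ♙ · ·│3
2│♙ ♙ ♙ · · ♙ · ♙│2
1│· · ♖ ♕ ♔ ♗ · ♖│1
  ─────────────────
  a b c d e f g h

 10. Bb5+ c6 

  a b c d e f g h
  ─────────────────
8│♜ · · · ♚ ♝ · ♜│8
7│♟ ♟ · · ♟ ♟ ♟ ♟│7
6│· · ♟ · · ♞ · ·│6
5│· ♗ · · · · · ·│5
4│· · · ♛ · · · ·│4
3│· · · · ♗ ♙ · ·│3
2│♙ ♙ ♙ · · ♙ · ♙│2
1│· · ♖ ♕ ♔ · · ♖│1
  ─────────────────
  a b c d e f g h


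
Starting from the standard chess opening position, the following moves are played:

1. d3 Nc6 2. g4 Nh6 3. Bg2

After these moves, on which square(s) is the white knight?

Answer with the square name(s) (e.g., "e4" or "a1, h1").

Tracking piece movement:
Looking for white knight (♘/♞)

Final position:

  a b c d e f g h
  ─────────────────
8│♜ · ♝ ♛ ♚ ♝ · ♜│8
7│♟ ♟ ♟ ♟ ♟ ♟ ♟ ♟│7
6│· · ♞ · · · · ♞│6
5│· · · · · · · ·│5
4│· · · · · · ♙ ·│4
3│· · · ♙ · · · ·│3
2│♙ ♙ ♙ · ♙ ♙ ♗ ♙│2
1│♖ ♘ ♗ ♕ ♔ · ♘ ♖│1
  ─────────────────
  a b c d e f g h


b1, g1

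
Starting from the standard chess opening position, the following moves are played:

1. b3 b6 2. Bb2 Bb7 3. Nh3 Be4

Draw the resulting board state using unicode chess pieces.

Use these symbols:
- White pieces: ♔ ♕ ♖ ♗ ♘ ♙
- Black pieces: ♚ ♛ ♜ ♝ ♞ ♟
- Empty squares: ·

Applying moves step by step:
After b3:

♜ ♞ ♝ ♛ ♚ ♝ ♞ ♜
♟ ♟ ♟ ♟ ♟ ♟ ♟ ♟
· · · · · · · ·
· · · · · · · ·
· · · · · · · ·
· ♙ · · · · · ·
♙ · ♙ ♙ ♙ ♙ ♙ ♙
♖ ♘ ♗ ♕ ♔ ♗ ♘ ♖


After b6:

♜ ♞ ♝ ♛ ♚ ♝ ♞ ♜
♟ · ♟ ♟ ♟ ♟ ♟ ♟
· ♟ · · · · · ·
· · · · · · · ·
· · · · · · · ·
· ♙ · · · · · ·
♙ · ♙ ♙ ♙ ♙ ♙ ♙
♖ ♘ ♗ ♕ ♔ ♗ ♘ ♖


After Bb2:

♜ ♞ ♝ ♛ ♚ ♝ ♞ ♜
♟ · ♟ ♟ ♟ ♟ ♟ ♟
· ♟ · · · · · ·
· · · · · · · ·
· · · · · · · ·
· ♙ · · · · · ·
♙ ♗ ♙ ♙ ♙ ♙ ♙ ♙
♖ ♘ · ♕ ♔ ♗ ♘ ♖


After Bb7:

♜ ♞ · ♛ ♚ ♝ ♞ ♜
♟ ♝ ♟ ♟ ♟ ♟ ♟ ♟
· ♟ · · · · · ·
· · · · · · · ·
· · · · · · · ·
· ♙ · · · · · ·
♙ ♗ ♙ ♙ ♙ ♙ ♙ ♙
♖ ♘ · ♕ ♔ ♗ ♘ ♖


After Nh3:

♜ ♞ · ♛ ♚ ♝ ♞ ♜
♟ ♝ ♟ ♟ ♟ ♟ ♟ ♟
· ♟ · · · · · ·
· · · · · · · ·
· · · · · · · ·
· ♙ · · · · · ♘
♙ ♗ ♙ ♙ ♙ ♙ ♙ ♙
♖ ♘ · ♕ ♔ ♗ · ♖


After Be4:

♜ ♞ · ♛ ♚ ♝ ♞ ♜
♟ · ♟ ♟ ♟ ♟ ♟ ♟
· ♟ · · · · · ·
· · · · · · · ·
· · · · ♝ · · ·
· ♙ · · · · · ♘
♙ ♗ ♙ ♙ ♙ ♙ ♙ ♙
♖ ♘ · ♕ ♔ ♗ · ♖



  a b c d e f g h
  ─────────────────
8│♜ ♞ · ♛ ♚ ♝ ♞ ♜│8
7│♟ · ♟ ♟ ♟ ♟ ♟ ♟│7
6│· ♟ · · · · · ·│6
5│· · · · · · · ·│5
4│· · · · ♝ · · ·│4
3│· ♙ · · · · · ♘│3
2│♙ ♗ ♙ ♙ ♙ ♙ ♙ ♙│2
1│♖ ♘ · ♕ ♔ ♗ · ♖│1
  ─────────────────
  a b c d e f g h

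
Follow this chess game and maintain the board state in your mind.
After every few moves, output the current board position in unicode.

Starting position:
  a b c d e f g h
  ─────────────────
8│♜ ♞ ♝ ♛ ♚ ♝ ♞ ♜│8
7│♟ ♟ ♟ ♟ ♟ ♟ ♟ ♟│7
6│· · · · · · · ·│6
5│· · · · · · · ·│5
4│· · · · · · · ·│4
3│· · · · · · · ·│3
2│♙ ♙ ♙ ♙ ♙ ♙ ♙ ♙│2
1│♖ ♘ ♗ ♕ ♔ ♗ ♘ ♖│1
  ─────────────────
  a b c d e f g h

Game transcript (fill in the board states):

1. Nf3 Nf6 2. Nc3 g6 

  a b c d e f g h
  ─────────────────
8│♜ ♞ ♝ ♛ ♚ ♝ · ♜│8
7│♟ ♟ ♟ ♟ ♟ ♟ · ♟│7
6│· · · · · ♞ ♟ ·│6
5│· · · · · · · ·│5
4│· · · · · · · ·│4
3│· · ♘ · · ♘ · ·│3
2│♙ ♙ ♙ ♙ ♙ ♙ ♙ ♙│2
1│♖ · ♗ ♕ ♔ ♗ · ♖│1
  ─────────────────
  a b c d e f g h

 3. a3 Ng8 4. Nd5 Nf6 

  a b c d e f g h
  ─────────────────
8│♜ ♞ ♝ ♛ ♚ ♝ · ♜│8
7│♟ ♟ ♟ ♟ ♟ ♟ · ♟│7
6│· · · · · ♞ ♟ ·│6
5│· · · ♘ · · · ·│5
4│· · · · · · · ·│4
3│♙ · · · · ♘ · ·│3
2│· ♙ ♙ ♙ ♙ ♙ ♙ ♙│2
1│♖ · ♗ ♕ ♔ ♗ · ♖│1
  ─────────────────
  a b c d e f g h

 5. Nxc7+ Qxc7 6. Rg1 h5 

  a b c d e f g h
  ─────────────────
8│♜ ♞ ♝ · ♚ ♝ · ♜│8
7│♟ ♟ ♛ ♟ ♟ ♟ · ·│7
6│· · · · · ♞ ♟ ·│6
5│· · · · · · · ♟│5
4│· · · · · · · ·│4
3│♙ · · · · ♘ · ·│3
2│· ♙ ♙ ♙ ♙ ♙ ♙ ♙│2
1│♖ · ♗ ♕ ♔ ♗ ♖ ·│1
  ─────────────────
  a b c d e f g h

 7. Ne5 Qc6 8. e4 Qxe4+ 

  a b c d e f g h
  ─────────────────
8│♜ ♞ ♝ · ♚ ♝ · ♜│8
7│♟ ♟ · ♟ ♟ ♟ · ·│7
6│· · · · · ♞ ♟ ·│6
5│· · · · ♘ · · ♟│5
4│· · · · ♛ · · ·│4
3│♙ · · · · · · ·│3
2│· ♙ ♙ ♙ · ♙ ♙ ♙│2
1│♖ · ♗ ♕ ♔ ♗ ♖ ·│1
  ─────────────────
  a b c d e f g h

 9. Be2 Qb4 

  a b c d e f g h
  ─────────────────
8│♜ ♞ ♝ · ♚ ♝ · ♜│8
7│♟ ♟ · ♟ ♟ ♟ · ·│7
6│· · · · · ♞ ♟ ·│6
5│· · · · ♘ · · ♟│5
4│· ♛ · · · · · ·│4
3│♙ · · · · · · ·│3
2│· ♙ ♙ ♙ ♗ ♙ ♙ ♙│2
1│♖ · ♗ ♕ ♔ · ♖ ·│1
  ─────────────────
  a b c d e f g h


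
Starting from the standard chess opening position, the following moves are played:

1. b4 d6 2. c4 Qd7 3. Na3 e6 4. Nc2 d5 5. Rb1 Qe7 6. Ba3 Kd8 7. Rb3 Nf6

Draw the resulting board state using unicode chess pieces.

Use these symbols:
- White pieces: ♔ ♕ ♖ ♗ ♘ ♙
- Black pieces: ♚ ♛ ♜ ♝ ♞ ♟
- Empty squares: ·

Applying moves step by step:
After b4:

♜ ♞ ♝ ♛ ♚ ♝ ♞ ♜
♟ ♟ ♟ ♟ ♟ ♟ ♟ ♟
· · · · · · · ·
· · · · · · · ·
· ♙ · · · · · ·
· · · · · · · ·
♙ · ♙ ♙ ♙ ♙ ♙ ♙
♖ ♘ ♗ ♕ ♔ ♗ ♘ ♖


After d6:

♜ ♞ ♝ ♛ ♚ ♝ ♞ ♜
♟ ♟ ♟ · ♟ ♟ ♟ ♟
· · · ♟ · · · ·
· · · · · · · ·
· ♙ · · · · · ·
· · · · · · · ·
♙ · ♙ ♙ ♙ ♙ ♙ ♙
♖ ♘ ♗ ♕ ♔ ♗ ♘ ♖


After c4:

♜ ♞ ♝ ♛ ♚ ♝ ♞ ♜
♟ ♟ ♟ · ♟ ♟ ♟ ♟
· · · ♟ · · · ·
· · · · · · · ·
· ♙ ♙ · · · · ·
· · · · · · · ·
♙ · · ♙ ♙ ♙ ♙ ♙
♖ ♘ ♗ ♕ ♔ ♗ ♘ ♖


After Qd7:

♜ ♞ ♝ · ♚ ♝ ♞ ♜
♟ ♟ ♟ ♛ ♟ ♟ ♟ ♟
· · · ♟ · · · ·
· · · · · · · ·
· ♙ ♙ · · · · ·
· · · · · · · ·
♙ · · ♙ ♙ ♙ ♙ ♙
♖ ♘ ♗ ♕ ♔ ♗ ♘ ♖


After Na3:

♜ ♞ ♝ · ♚ ♝ ♞ ♜
♟ ♟ ♟ ♛ ♟ ♟ ♟ ♟
· · · ♟ · · · ·
· · · · · · · ·
· ♙ ♙ · · · · ·
♘ · · · · · · ·
♙ · · ♙ ♙ ♙ ♙ ♙
♖ · ♗ ♕ ♔ ♗ ♘ ♖


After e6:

♜ ♞ ♝ · ♚ ♝ ♞ ♜
♟ ♟ ♟ ♛ · ♟ ♟ ♟
· · · ♟ ♟ · · ·
· · · · · · · ·
· ♙ ♙ · · · · ·
♘ · · · · · · ·
♙ · · ♙ ♙ ♙ ♙ ♙
♖ · ♗ ♕ ♔ ♗ ♘ ♖


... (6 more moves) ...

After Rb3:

♜ ♞ ♝ ♚ · ♝ ♞ ♜
♟ ♟ ♟ · ♛ ♟ ♟ ♟
· · · · ♟ · · ·
· · · ♟ · · · ·
· ♙ ♙ · · · · ·
♗ ♖ · · · · · ·
♙ · ♘ ♙ ♙ ♙ ♙ ♙
· · · ♕ ♔ ♗ ♘ ♖


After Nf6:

♜ ♞ ♝ ♚ · ♝ · ♜
♟ ♟ ♟ · ♛ ♟ ♟ ♟
· · · · ♟ ♞ · ·
· · · ♟ · · · ·
· ♙ ♙ · · · · ·
♗ ♖ · · · · · ·
♙ · ♘ ♙ ♙ ♙ ♙ ♙
· · · ♕ ♔ ♗ ♘ ♖



  a b c d e f g h
  ─────────────────
8│♜ ♞ ♝ ♚ · ♝ · ♜│8
7│♟ ♟ ♟ · ♛ ♟ ♟ ♟│7
6│· · · · ♟ ♞ · ·│6
5│· · · ♟ · · · ·│5
4│· ♙ ♙ · · · · ·│4
3│♗ ♖ · · · · · ·│3
2│♙ · ♘ ♙ ♙ ♙ ♙ ♙│2
1│· · · ♕ ♔ ♗ ♘ ♖│1
  ─────────────────
  a b c d e f g h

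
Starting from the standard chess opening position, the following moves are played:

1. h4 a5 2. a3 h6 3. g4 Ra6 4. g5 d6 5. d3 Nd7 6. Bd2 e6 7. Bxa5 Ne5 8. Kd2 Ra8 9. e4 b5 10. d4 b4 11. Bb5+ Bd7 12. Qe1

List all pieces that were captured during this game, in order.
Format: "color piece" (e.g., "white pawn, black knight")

Tracking captures:
  Bxa5: captured black pawn

black pawn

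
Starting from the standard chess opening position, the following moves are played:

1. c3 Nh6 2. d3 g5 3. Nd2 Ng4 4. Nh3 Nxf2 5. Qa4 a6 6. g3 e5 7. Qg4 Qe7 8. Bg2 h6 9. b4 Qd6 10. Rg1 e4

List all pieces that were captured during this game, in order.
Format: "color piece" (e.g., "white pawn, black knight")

Tracking captures:
  Nxf2: captured white pawn

white pawn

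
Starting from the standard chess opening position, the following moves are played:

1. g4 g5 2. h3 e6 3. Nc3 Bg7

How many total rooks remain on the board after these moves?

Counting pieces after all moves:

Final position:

  a b c d e f g h
  ─────────────────
8│♜ ♞ ♝ ♛ ♚ · ♞ ♜│8
7│♟ ♟ ♟ ♟ · ♟ ♝ ♟│7
6│· · · · ♟ · · ·│6
5│· · · · · · ♟ ·│5
4│· · · · · · ♙ ·│4
3│· · ♘ · · · · ♙│3
2│♙ ♙ ♙ ♙ ♙ ♙ · ·│2
1│♖ · ♗ ♕ ♔ ♗ ♘ ♖│1
  ─────────────────
  a b c d e f g h


4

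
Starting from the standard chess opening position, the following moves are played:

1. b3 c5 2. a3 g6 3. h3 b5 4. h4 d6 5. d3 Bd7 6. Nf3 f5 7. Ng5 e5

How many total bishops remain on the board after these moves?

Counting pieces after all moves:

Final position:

  a b c d e f g h
  ─────────────────
8│♜ ♞ · ♛ ♚ ♝ ♞ ♜│8
7│♟ · · ♝ · · · ♟│7
6│· · · ♟ · · ♟ ·│6
5│· ♟ ♟ · ♟ ♟ ♘ ·│5
4│· · · · · · · ♙│4
3│♙ ♙ · ♙ · · · ·│3
2│· · ♙ · ♙ ♙ ♙ ·│2
1│♖ ♘ ♗ ♕ ♔ ♗ · ♖│1
  ─────────────────
  a b c d e f g h


4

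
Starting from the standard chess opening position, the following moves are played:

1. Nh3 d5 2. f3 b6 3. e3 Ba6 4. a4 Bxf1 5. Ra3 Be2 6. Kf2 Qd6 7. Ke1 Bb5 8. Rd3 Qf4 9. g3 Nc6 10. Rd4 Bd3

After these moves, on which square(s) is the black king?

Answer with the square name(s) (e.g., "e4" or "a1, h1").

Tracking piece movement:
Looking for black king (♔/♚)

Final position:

  a b c d e f g h
  ─────────────────
8│♜ · · · ♚ ♝ ♞ ♜│8
7│♟ · ♟ · ♟ ♟ ♟ ♟│7
6│· ♟ ♞ · · · · ·│6
5│· · · ♟ · · · ·│5
4│♙ · · ♖ · ♛ · ·│4
3│· · · ♝ ♙ ♙ ♙ ♘│3
2│· ♙ ♙ ♙ · · · ♙│2
1│· ♘ ♗ ♕ ♔ · · ♖│1
  ─────────────────
  a b c d e f g h


e8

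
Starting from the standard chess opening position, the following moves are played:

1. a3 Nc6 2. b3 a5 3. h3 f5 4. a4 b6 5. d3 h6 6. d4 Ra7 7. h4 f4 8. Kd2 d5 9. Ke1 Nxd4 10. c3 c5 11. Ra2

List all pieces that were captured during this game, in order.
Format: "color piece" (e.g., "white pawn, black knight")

Tracking captures:
  Nxd4: captured white pawn

white pawn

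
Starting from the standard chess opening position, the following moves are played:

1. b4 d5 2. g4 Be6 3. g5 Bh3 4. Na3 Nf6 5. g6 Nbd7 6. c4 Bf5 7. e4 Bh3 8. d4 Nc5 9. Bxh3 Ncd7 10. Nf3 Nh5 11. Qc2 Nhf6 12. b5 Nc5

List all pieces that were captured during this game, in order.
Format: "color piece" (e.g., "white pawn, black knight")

Tracking captures:
  Bxh3: captured black bishop

black bishop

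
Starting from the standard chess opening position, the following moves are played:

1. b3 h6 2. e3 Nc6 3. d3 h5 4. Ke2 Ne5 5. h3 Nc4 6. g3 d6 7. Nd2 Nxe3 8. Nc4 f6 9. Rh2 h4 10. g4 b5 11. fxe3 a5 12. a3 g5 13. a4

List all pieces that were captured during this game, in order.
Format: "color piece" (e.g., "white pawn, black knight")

Tracking captures:
  Nxe3: captured white pawn
  fxe3: captured black knight

white pawn, black knight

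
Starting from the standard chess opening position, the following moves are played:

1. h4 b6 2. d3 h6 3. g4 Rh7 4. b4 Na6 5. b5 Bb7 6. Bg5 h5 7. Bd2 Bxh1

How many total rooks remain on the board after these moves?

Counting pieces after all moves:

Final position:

  a b c d e f g h
  ─────────────────
8│♜ · · ♛ ♚ ♝ ♞ ·│8
7│♟ · ♟ ♟ ♟ ♟ ♟ ♜│7
6│♞ ♟ · · · · · ·│6
5│· ♙ · · · · · ♟│5
4│· · · · · · ♙ ♙│4
3│· · · ♙ · · · ·│3
2│♙ · ♙ ♗ ♙ ♙ · ·│2
1│♖ ♘ · ♕ ♔ ♗ ♘ ♝│1
  ─────────────────
  a b c d e f g h


3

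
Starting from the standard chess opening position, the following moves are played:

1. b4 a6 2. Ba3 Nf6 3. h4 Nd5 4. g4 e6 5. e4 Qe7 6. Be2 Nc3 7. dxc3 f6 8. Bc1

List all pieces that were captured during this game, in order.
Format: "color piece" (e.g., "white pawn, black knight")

Tracking captures:
  dxc3: captured black knight

black knight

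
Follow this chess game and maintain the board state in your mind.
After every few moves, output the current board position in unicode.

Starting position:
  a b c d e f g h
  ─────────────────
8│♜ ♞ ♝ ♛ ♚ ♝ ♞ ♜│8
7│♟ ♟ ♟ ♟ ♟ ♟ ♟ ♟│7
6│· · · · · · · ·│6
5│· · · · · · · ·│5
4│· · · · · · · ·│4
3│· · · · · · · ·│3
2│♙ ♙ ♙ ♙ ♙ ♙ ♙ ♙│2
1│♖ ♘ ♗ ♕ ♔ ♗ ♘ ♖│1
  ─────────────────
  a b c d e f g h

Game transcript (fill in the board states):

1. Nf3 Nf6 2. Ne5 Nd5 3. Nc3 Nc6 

  a b c d e f g h
  ─────────────────
8│♜ · ♝ ♛ ♚ ♝ · ♜│8
7│♟ ♟ ♟ ♟ ♟ ♟ ♟ ♟│7
6│· · ♞ · · · · ·│6
5│· · · ♞ ♘ · · ·│5
4│· · · · · · · ·│4
3│· · ♘ · · · · ·│3
2│♙ ♙ ♙ ♙ ♙ ♙ ♙ ♙│2
1│♖ · ♗ ♕ ♔ ♗ · ♖│1
  ─────────────────
  a b c d e f g h

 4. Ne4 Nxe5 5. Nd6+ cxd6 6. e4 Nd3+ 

  a b c d e f g h
  ─────────────────
8│♜ · ♝ ♛ ♚ ♝ · ♜│8
7│♟ ♟ · ♟ ♟ ♟ ♟ ♟│7
6│· · · ♟ · · · ·│6
5│· · · ♞ · · · ·│5
4│· · · · ♙ · · ·│4
3│· · · ♞ · · · ·│3
2│♙ ♙ ♙ ♙ · ♙ ♙ ♙│2
1│♖ · ♗ ♕ ♔ ♗ · ♖│1
  ─────────────────
  a b c d e f g h

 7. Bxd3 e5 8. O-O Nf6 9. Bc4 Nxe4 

  a b c d e f g h
  ─────────────────
8│♜ · ♝ ♛ ♚ ♝ · ♜│8
7│♟ ♟ · ♟ · ♟ ♟ ♟│7
6│· · · ♟ · · · ·│6
5│· · · · ♟ · · ·│5
4│· · ♗ · ♞ · · ·│4
3│· · · · · · · ·│3
2│♙ ♙ ♙ ♙ · ♙ ♙ ♙│2
1│♖ · ♗ ♕ · ♖ ♔ ·│1
  ─────────────────
  a b c d e f g h

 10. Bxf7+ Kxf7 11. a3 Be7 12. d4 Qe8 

  a b c d e f g h
  ─────────────────
8│♜ · ♝ · ♛ · · ♜│8
7│♟ ♟ · ♟ ♝ ♚ ♟ ♟│7
6│· · · ♟ · · · ·│6
5│· · · · ♟ · · ·│5
4│· · · ♙ ♞ · · ·│4
3│♙ · · · · · · ·│3
2│· ♙ ♙ · · ♙ ♙ ♙│2
1│♖ · ♗ ♕ · ♖ ♔ ·│1
  ─────────────────
  a b c d e f g h

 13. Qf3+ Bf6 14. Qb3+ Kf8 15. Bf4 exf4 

  a b c d e f g h
  ─────────────────
8│♜ · ♝ · ♛ ♚ · ♜│8
7│♟ ♟ · ♟ · · ♟ ♟│7
6│· · · ♟ · ♝ · ·│6
5│· · · · · · · ·│5
4│· · · ♙ ♞ ♟ · ·│4
3│♙ ♕ · · · · · ·│3
2│· ♙ ♙ · · ♙ ♙ ♙│2
1│♖ · · · · ♖ ♔ ·│1
  ─────────────────
  a b c d e f g h



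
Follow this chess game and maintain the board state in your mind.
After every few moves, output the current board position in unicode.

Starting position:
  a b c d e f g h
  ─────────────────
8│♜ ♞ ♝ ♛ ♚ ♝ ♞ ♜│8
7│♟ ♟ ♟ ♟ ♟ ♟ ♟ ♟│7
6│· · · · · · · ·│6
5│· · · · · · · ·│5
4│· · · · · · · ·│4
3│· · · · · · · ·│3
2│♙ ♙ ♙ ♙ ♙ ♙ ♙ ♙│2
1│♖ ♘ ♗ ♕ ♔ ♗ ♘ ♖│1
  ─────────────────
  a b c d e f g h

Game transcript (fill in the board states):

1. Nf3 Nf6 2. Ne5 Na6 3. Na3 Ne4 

  a b c d e f g h
  ─────────────────
8│♜ · ♝ ♛ ♚ ♝ · ♜│8
7│♟ ♟ ♟ ♟ ♟ ♟ ♟ ♟│7
6│♞ · · · · · · ·│6
5│· · · · ♘ · · ·│5
4│· · · · ♞ · · ·│4
3│♘ · · · · · · ·│3
2│♙ ♙ ♙ ♙ ♙ ♙ ♙ ♙│2
1│♖ · ♗ ♕ ♔ ♗ · ♖│1
  ─────────────────
  a b c d e f g h

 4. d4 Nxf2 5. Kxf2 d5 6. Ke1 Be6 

  a b c d e f g h
  ─────────────────
8│♜ · · ♛ ♚ ♝ · ♜│8
7│♟ ♟ ♟ · ♟ ♟ ♟ ♟│7
6│♞ · · · ♝ · · ·│6
5│· · · ♟ ♘ · · ·│5
4│· · · ♙ · · · ·│4
3│♘ · · · · · · ·│3
2│♙ ♙ ♙ · ♙ · ♙ ♙│2
1│♖ · ♗ ♕ ♔ ♗ · ♖│1
  ─────────────────
  a b c d e f g h

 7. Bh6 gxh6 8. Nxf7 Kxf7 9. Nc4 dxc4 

  a b c d e f g h
  ─────────────────
8│♜ · · ♛ · ♝ · ♜│8
7│♟ ♟ ♟ · ♟ ♚ · ♟│7
6│♞ · · · ♝ · · ♟│6
5│· · · · · · · ·│5
4│· · ♟ ♙ · · · ·│4
3│· · · · · · · ·│3
2│♙ ♙ ♙ · ♙ · ♙ ♙│2
1│♖ · · ♕ ♔ ♗ · ♖│1
  ─────────────────
  a b c d e f g h

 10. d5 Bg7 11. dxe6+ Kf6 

  a b c d e f g h
  ─────────────────
8│♜ · · ♛ · · · ♜│8
7│♟ ♟ ♟ · ♟ · ♝ ♟│7
6│♞ · · · ♙ ♚ · ♟│6
5│· · · · · · · ·│5
4│· · ♟ · · · · ·│4
3│· · · · · · · ·│3
2│♙ ♙ ♙ · ♙ · ♙ ♙│2
1│♖ · · ♕ ♔ ♗ · ♖│1
  ─────────────────
  a b c d e f g h
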